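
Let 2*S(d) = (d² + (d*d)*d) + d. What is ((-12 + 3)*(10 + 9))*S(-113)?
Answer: 244571211/2 ≈ 1.2229e+8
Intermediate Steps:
S(d) = d/2 + d²/2 + d³/2 (S(d) = ((d² + (d*d)*d) + d)/2 = ((d² + d²*d) + d)/2 = ((d² + d³) + d)/2 = (d + d² + d³)/2 = d/2 + d²/2 + d³/2)
((-12 + 3)*(10 + 9))*S(-113) = ((-12 + 3)*(10 + 9))*((½)*(-113)*(1 - 113 + (-113)²)) = (-9*19)*((½)*(-113)*(1 - 113 + 12769)) = -171*(-113)*12657/2 = -171*(-1430241/2) = 244571211/2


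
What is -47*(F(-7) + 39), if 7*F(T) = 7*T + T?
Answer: -1457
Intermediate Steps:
F(T) = 8*T/7 (F(T) = (7*T + T)/7 = (8*T)/7 = 8*T/7)
-47*(F(-7) + 39) = -47*((8/7)*(-7) + 39) = -47*(-8 + 39) = -47*31 = -1457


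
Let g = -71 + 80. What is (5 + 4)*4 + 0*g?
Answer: 36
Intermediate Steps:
g = 9
(5 + 4)*4 + 0*g = (5 + 4)*4 + 0*9 = 9*4 + 0 = 36 + 0 = 36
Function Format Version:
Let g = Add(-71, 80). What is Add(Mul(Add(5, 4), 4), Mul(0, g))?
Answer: 36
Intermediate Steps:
g = 9
Add(Mul(Add(5, 4), 4), Mul(0, g)) = Add(Mul(Add(5, 4), 4), Mul(0, 9)) = Add(Mul(9, 4), 0) = Add(36, 0) = 36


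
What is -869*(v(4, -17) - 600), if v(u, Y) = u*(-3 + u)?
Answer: 517924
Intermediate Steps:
-869*(v(4, -17) - 600) = -869*(4*(-3 + 4) - 600) = -869*(4*1 - 600) = -869*(4 - 600) = -869*(-596) = 517924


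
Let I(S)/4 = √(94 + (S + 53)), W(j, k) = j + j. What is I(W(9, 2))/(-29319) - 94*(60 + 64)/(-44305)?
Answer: 11656/44305 - 4*√165/29319 ≈ 0.26133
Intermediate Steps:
W(j, k) = 2*j
I(S) = 4*√(147 + S) (I(S) = 4*√(94 + (S + 53)) = 4*√(94 + (53 + S)) = 4*√(147 + S))
I(W(9, 2))/(-29319) - 94*(60 + 64)/(-44305) = (4*√(147 + 2*9))/(-29319) - 94*(60 + 64)/(-44305) = (4*√(147 + 18))*(-1/29319) - 94*124*(-1/44305) = (4*√165)*(-1/29319) - 11656*(-1/44305) = -4*√165/29319 + 11656/44305 = 11656/44305 - 4*√165/29319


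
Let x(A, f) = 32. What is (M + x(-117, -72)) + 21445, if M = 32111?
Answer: 53588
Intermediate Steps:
(M + x(-117, -72)) + 21445 = (32111 + 32) + 21445 = 32143 + 21445 = 53588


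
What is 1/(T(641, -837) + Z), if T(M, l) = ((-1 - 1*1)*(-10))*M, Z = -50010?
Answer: -1/37190 ≈ -2.6889e-5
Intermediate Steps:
T(M, l) = 20*M (T(M, l) = ((-1 - 1)*(-10))*M = (-2*(-10))*M = 20*M)
1/(T(641, -837) + Z) = 1/(20*641 - 50010) = 1/(12820 - 50010) = 1/(-37190) = -1/37190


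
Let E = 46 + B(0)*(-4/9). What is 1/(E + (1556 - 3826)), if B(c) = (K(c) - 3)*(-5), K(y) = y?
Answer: -3/6692 ≈ -0.00044830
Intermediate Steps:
B(c) = 15 - 5*c (B(c) = (c - 3)*(-5) = (-3 + c)*(-5) = 15 - 5*c)
E = 118/3 (E = 46 + (15 - 5*0)*(-4/9) = 46 + (15 + 0)*(-4*⅑) = 46 + 15*(-4/9) = 46 - 20/3 = 118/3 ≈ 39.333)
1/(E + (1556 - 3826)) = 1/(118/3 + (1556 - 3826)) = 1/(118/3 - 2270) = 1/(-6692/3) = -3/6692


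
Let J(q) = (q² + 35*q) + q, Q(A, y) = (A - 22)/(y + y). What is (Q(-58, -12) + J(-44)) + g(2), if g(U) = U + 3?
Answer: 1081/3 ≈ 360.33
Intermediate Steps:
Q(A, y) = (-22 + A)/(2*y) (Q(A, y) = (-22 + A)/((2*y)) = (-22 + A)*(1/(2*y)) = (-22 + A)/(2*y))
g(U) = 3 + U
J(q) = q² + 36*q
(Q(-58, -12) + J(-44)) + g(2) = ((½)*(-22 - 58)/(-12) - 44*(36 - 44)) + (3 + 2) = ((½)*(-1/12)*(-80) - 44*(-8)) + 5 = (10/3 + 352) + 5 = 1066/3 + 5 = 1081/3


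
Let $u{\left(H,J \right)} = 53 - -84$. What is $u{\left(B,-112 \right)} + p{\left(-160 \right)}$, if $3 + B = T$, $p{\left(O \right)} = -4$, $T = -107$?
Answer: $133$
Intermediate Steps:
$B = -110$ ($B = -3 - 107 = -110$)
$u{\left(H,J \right)} = 137$ ($u{\left(H,J \right)} = 53 + 84 = 137$)
$u{\left(B,-112 \right)} + p{\left(-160 \right)} = 137 - 4 = 133$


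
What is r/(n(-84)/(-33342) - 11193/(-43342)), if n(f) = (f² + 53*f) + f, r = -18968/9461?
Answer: -351420856784/32018833917 ≈ -10.975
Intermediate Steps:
r = -18968/9461 (r = -18968*1/9461 = -18968/9461 ≈ -2.0049)
n(f) = f² + 54*f
r/(n(-84)/(-33342) - 11193/(-43342)) = -18968/(9461*(-84*(54 - 84)/(-33342) - 11193/(-43342))) = -18968/(9461*(-84*(-30)*(-1/33342) - 11193*(-1/43342))) = -18968/(9461*(2520*(-1/33342) + 861/3334)) = -18968/(9461*(-420/5557 + 861/3334)) = -18968/(9461*3384297/18527038) = -18968/9461*18527038/3384297 = -351420856784/32018833917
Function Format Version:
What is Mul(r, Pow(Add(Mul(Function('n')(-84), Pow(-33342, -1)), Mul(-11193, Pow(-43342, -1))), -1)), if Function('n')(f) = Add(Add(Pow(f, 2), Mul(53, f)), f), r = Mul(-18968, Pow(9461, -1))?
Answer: Rational(-351420856784, 32018833917) ≈ -10.975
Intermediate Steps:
r = Rational(-18968, 9461) (r = Mul(-18968, Rational(1, 9461)) = Rational(-18968, 9461) ≈ -2.0049)
Function('n')(f) = Add(Pow(f, 2), Mul(54, f))
Mul(r, Pow(Add(Mul(Function('n')(-84), Pow(-33342, -1)), Mul(-11193, Pow(-43342, -1))), -1)) = Mul(Rational(-18968, 9461), Pow(Add(Mul(Mul(-84, Add(54, -84)), Pow(-33342, -1)), Mul(-11193, Pow(-43342, -1))), -1)) = Mul(Rational(-18968, 9461), Pow(Add(Mul(Mul(-84, -30), Rational(-1, 33342)), Mul(-11193, Rational(-1, 43342))), -1)) = Mul(Rational(-18968, 9461), Pow(Add(Mul(2520, Rational(-1, 33342)), Rational(861, 3334)), -1)) = Mul(Rational(-18968, 9461), Pow(Add(Rational(-420, 5557), Rational(861, 3334)), -1)) = Mul(Rational(-18968, 9461), Pow(Rational(3384297, 18527038), -1)) = Mul(Rational(-18968, 9461), Rational(18527038, 3384297)) = Rational(-351420856784, 32018833917)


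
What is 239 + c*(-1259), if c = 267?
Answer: -335914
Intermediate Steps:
239 + c*(-1259) = 239 + 267*(-1259) = 239 - 336153 = -335914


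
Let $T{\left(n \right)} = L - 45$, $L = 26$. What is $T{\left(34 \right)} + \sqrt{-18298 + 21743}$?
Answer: $-19 + \sqrt{3445} \approx 39.694$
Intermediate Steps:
$T{\left(n \right)} = -19$ ($T{\left(n \right)} = 26 - 45 = -19$)
$T{\left(34 \right)} + \sqrt{-18298 + 21743} = -19 + \sqrt{-18298 + 21743} = -19 + \sqrt{3445}$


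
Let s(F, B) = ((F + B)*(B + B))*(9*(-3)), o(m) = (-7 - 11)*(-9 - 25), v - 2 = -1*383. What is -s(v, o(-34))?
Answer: 7634088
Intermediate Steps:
v = -381 (v = 2 - 1*383 = 2 - 383 = -381)
o(m) = 612 (o(m) = -18*(-34) = 612)
s(F, B) = -54*B*(B + F) (s(F, B) = ((B + F)*(2*B))*(-27) = (2*B*(B + F))*(-27) = -54*B*(B + F))
-s(v, o(-34)) = -(-54)*612*(612 - 381) = -(-54)*612*231 = -1*(-7634088) = 7634088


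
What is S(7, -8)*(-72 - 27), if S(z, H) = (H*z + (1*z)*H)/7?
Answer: 1584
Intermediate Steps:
S(z, H) = 2*H*z/7 (S(z, H) = (H*z + z*H)*(⅐) = (H*z + H*z)*(⅐) = (2*H*z)*(⅐) = 2*H*z/7)
S(7, -8)*(-72 - 27) = ((2/7)*(-8)*7)*(-72 - 27) = -16*(-99) = 1584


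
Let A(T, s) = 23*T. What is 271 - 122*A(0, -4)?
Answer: 271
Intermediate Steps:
271 - 122*A(0, -4) = 271 - 2806*0 = 271 - 122*0 = 271 + 0 = 271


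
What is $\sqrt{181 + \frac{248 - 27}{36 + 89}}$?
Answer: $\frac{\sqrt{114230}}{25} \approx 13.519$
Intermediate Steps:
$\sqrt{181 + \frac{248 - 27}{36 + 89}} = \sqrt{181 + \frac{221}{125}} = \sqrt{\frac{22846}{125}} = \frac{\sqrt{114230}}{25}$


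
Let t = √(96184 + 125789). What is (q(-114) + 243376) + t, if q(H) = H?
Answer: 243262 + √221973 ≈ 2.4373e+5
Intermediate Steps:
t = √221973 ≈ 471.14
(q(-114) + 243376) + t = (-114 + 243376) + √221973 = 243262 + √221973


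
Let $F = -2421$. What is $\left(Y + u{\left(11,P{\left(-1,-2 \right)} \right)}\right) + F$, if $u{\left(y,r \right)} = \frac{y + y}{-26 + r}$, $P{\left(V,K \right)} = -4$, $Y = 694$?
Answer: $- \frac{25916}{15} \approx -1727.7$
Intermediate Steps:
$u{\left(y,r \right)} = \frac{2 y}{-26 + r}$
$\left(Y + u{\left(11,P{\left(-1,-2 \right)} \right)}\right) + F = \left(694 + 2 \cdot 11 \frac{1}{-26 - 4}\right) - 2421 = \left(694 + 2 \cdot 11 \frac{1}{-30}\right) - 2421 = \left(694 + 2 \cdot 11 \left(- \frac{1}{30}\right)\right) - 2421 = \left(694 - \frac{11}{15}\right) - 2421 = \frac{10399}{15} - 2421 = - \frac{25916}{15}$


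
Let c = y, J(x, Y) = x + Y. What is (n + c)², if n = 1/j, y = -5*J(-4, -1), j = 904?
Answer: 510805201/817216 ≈ 625.06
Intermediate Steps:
J(x, Y) = Y + x
y = 25 (y = -5*(-1 - 4) = -5*(-5) = 25)
c = 25
n = 1/904 ≈ 0.0011062
(n + c)² = (1/904 + 25)² = (22601/904)² = 510805201/817216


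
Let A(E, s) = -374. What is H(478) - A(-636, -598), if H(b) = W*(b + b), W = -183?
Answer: -174574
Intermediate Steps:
H(b) = -366*b (H(b) = -183*(b + b) = -366*b)
H(478) - A(-636, -598) = -366*478 - 1*(-374) = -174948 + 374 = -174574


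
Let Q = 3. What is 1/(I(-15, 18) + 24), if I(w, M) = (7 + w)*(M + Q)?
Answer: -1/144 ≈ -0.0069444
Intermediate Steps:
I(w, M) = (3 + M)*(7 + w) (I(w, M) = (7 + w)*(M + 3) = (7 + w)*(3 + M) = (3 + M)*(7 + w))
1/(I(-15, 18) + 24) = 1/((21 + 3*(-15) + 7*18 + 18*(-15)) + 24) = 1/((21 - 45 + 126 - 270) + 24) = 1/(-168 + 24) = 1/(-144) = -1/144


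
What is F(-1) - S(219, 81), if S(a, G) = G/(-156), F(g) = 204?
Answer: 10635/52 ≈ 204.52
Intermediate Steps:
S(a, G) = -G/156 (S(a, G) = G*(-1/156) = -G/156)
F(-1) - S(219, 81) = 204 - (-1)*81/156 = 204 - 1*(-27/52) = 204 + 27/52 = 10635/52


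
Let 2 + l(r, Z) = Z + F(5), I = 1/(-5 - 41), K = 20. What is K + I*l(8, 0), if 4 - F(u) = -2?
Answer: 458/23 ≈ 19.913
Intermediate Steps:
F(u) = 6 (F(u) = 4 - 1*(-2) = 4 + 2 = 6)
I = -1/46 (I = 1/(-46) = -1/46 ≈ -0.021739)
l(r, Z) = 4 + Z (l(r, Z) = -2 + (Z + 6) = -2 + (6 + Z) = 4 + Z)
K + I*l(8, 0) = 20 - (4 + 0)/46 = 20 - 1/46*4 = 20 - 2/23 = 458/23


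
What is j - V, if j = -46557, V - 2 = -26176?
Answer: -20383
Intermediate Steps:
V = -26174 (V = 2 - 26176 = -26174)
j - V = -46557 - 1*(-26174) = -46557 + 26174 = -20383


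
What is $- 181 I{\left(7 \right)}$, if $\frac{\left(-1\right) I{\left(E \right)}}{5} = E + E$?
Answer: $12670$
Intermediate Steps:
$I{\left(E \right)} = - 10 E$ ($I{\left(E \right)} = - 5 \left(E + E\right) = - 5 \cdot 2 E = - 10 E$)
$- 181 I{\left(7 \right)} = - 181 \left(\left(-10\right) 7\right) = \left(-181\right) \left(-70\right) = 12670$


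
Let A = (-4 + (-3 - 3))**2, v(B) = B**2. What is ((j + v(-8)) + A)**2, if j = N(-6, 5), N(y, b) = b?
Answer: 28561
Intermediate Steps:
j = 5
A = 100 (A = (-4 - 6)**2 = (-10)**2 = 100)
((j + v(-8)) + A)**2 = ((5 + (-8)**2) + 100)**2 = ((5 + 64) + 100)**2 = (69 + 100)**2 = 169**2 = 28561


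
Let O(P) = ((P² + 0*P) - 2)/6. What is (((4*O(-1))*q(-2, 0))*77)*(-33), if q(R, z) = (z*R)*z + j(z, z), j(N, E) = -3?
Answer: -5082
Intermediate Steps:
O(P) = -⅓ + P²/6 (O(P) = ((P² + 0) - 2)*(⅙) = (P² - 2)*(⅙) = (-2 + P²)*(⅙) = -⅓ + P²/6)
q(R, z) = -3 + R*z² (q(R, z) = (z*R)*z - 3 = (R*z)*z - 3 = R*z² - 3 = -3 + R*z²)
(((4*O(-1))*q(-2, 0))*77)*(-33) = (((4*(-⅓ + (⅙)*(-1)²))*(-3 - 2*0²))*77)*(-33) = (((4*(-⅓ + (⅙)*1))*(-3 - 2*0))*77)*(-33) = (((4*(-⅓ + ⅙))*(-3 + 0))*77)*(-33) = (((4*(-⅙))*(-3))*77)*(-33) = (-⅔*(-3)*77)*(-33) = (2*77)*(-33) = 154*(-33) = -5082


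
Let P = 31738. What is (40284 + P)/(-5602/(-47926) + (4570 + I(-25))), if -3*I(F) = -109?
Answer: 2588794779/165576550 ≈ 15.635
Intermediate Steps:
I(F) = 109/3 (I(F) = -⅓*(-109) = 109/3)
(40284 + P)/(-5602/(-47926) + (4570 + I(-25))) = (40284 + 31738)/(-5602/(-47926) + (4570 + 109/3)) = 72022/(-5602*(-1/47926) + 13819/3) = 72022/(2801/23963 + 13819/3) = 72022/(331153100/71889) = 72022*(71889/331153100) = 2588794779/165576550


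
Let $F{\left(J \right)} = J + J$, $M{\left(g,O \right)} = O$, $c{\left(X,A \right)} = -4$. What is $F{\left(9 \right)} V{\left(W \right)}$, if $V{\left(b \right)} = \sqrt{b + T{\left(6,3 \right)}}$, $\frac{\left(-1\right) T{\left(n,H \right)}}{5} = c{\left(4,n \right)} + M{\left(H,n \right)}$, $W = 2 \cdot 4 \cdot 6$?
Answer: $18 \sqrt{38} \approx 110.96$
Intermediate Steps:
$W = 48$ ($W = 8 \cdot 6 = 48$)
$F{\left(J \right)} = 2 J$
$T{\left(n,H \right)} = 20 - 5 n$ ($T{\left(n,H \right)} = - 5 \left(-4 + n\right) = 20 - 5 n$)
$V{\left(b \right)} = \sqrt{-10 + b}$ ($V{\left(b \right)} = \sqrt{b + \left(20 - 30\right)} = \sqrt{b - 10} = \sqrt{-10 + b}$)
$F{\left(9 \right)} V{\left(W \right)} = 2 \cdot 9 \sqrt{-10 + 48} = 18 \sqrt{38}$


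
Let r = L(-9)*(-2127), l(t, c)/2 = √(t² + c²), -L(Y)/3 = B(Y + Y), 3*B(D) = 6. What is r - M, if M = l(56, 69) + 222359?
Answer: -209597 - 2*√7897 ≈ -2.0977e+5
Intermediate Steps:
B(D) = 2 (B(D) = (⅓)*6 = 2)
L(Y) = -6 (L(Y) = -3*2 = -6)
l(t, c) = 2*√(c² + t²) (l(t, c) = 2*√(t² + c²) = 2*√(c² + t²))
M = 222359 + 2*√7897 (M = 2*√(69² + 56²) + 222359 = 2*√(4761 + 3136) + 222359 = 2*√7897 + 222359 = 222359 + 2*√7897 ≈ 2.2254e+5)
r = 12762 (r = -6*(-2127) = 12762)
r - M = 12762 - (222359 + 2*√7897) = 12762 + (-222359 - 2*√7897) = -209597 - 2*√7897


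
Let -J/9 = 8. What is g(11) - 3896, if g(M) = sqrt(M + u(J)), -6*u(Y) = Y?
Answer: -3896 + sqrt(23) ≈ -3891.2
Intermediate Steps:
J = -72 (J = -9*8 = -72)
u(Y) = -Y/6
g(M) = sqrt(12 + M) (g(M) = sqrt(M - 1/6*(-72)) = sqrt(M + 12) = sqrt(12 + M))
g(11) - 3896 = sqrt(12 + 11) - 3896 = sqrt(23) - 3896 = -3896 + sqrt(23)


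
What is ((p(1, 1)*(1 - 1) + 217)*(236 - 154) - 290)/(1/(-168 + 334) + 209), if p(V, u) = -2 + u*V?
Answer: 2905664/34695 ≈ 83.749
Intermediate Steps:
p(V, u) = -2 + V*u
((p(1, 1)*(1 - 1) + 217)*(236 - 154) - 290)/(1/(-168 + 334) + 209) = (((-2 + 1*1)*(1 - 1) + 217)*(236 - 154) - 290)/(1/(-168 + 334) + 209) = (((-2 + 1)*0 + 217)*82 - 290)/(1/166 + 209) = ((-1*0 + 217)*82 - 290)/(1/166 + 209) = ((0 + 217)*82 - 290)/(34695/166) = (217*82 - 290)*(166/34695) = (17794 - 290)*(166/34695) = 17504*(166/34695) = 2905664/34695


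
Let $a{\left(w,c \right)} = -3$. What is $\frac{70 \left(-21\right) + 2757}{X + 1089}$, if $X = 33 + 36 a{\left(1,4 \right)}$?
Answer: $\frac{33}{26} \approx 1.2692$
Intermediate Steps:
$X = -75$ ($X = 33 + 36 \left(-3\right) = 33 - 108 = -75$)
$\frac{70 \left(-21\right) + 2757}{X + 1089} = \frac{70 \left(-21\right) + 2757}{-75 + 1089} = \frac{-1470 + 2757}{1014} = 1287 \cdot \frac{1}{1014} = \frac{33}{26}$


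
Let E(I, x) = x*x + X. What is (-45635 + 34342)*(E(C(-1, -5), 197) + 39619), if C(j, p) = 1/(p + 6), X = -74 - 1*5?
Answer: -884795257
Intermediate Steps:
X = -79 (X = -74 - 5 = -79)
C(j, p) = 1/(6 + p)
E(I, x) = -79 + x² (E(I, x) = x*x - 79 = x² - 79 = -79 + x²)
(-45635 + 34342)*(E(C(-1, -5), 197) + 39619) = (-45635 + 34342)*((-79 + 197²) + 39619) = -11293*((-79 + 38809) + 39619) = -11293*(38730 + 39619) = -11293*78349 = -884795257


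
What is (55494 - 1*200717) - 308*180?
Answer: -200663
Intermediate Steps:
(55494 - 1*200717) - 308*180 = (55494 - 200717) - 55440 = -145223 - 55440 = -200663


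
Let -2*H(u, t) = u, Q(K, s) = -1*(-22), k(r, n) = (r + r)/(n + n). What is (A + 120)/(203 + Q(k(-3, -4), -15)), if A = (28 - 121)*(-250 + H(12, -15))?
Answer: 7976/75 ≈ 106.35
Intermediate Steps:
k(r, n) = r/n (k(r, n) = (2*r)/((2*n)) = (2*r)*(1/(2*n)) = r/n)
Q(K, s) = 22
H(u, t) = -u/2
A = 23808 (A = (28 - 121)*(-250 - ½*12) = -93*(-250 - 6) = -93*(-256) = 23808)
(A + 120)/(203 + Q(k(-3, -4), -15)) = (23808 + 120)/(203 + 22) = 23928/225 = 23928*(1/225) = 7976/75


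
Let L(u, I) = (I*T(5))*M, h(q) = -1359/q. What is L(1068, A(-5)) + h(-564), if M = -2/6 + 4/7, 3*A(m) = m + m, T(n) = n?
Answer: -18461/11844 ≈ -1.5587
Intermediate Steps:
A(m) = 2*m/3 (A(m) = (m + m)/3 = (2*m)/3 = 2*m/3)
M = 5/21 (M = -2*1/6 + 4*(1/7) = -1/3 + 4/7 = 5/21 ≈ 0.23810)
L(u, I) = 25*I/21 (L(u, I) = (I*5)*(5/21) = (5*I)*(5/21) = 25*I/21)
L(1068, A(-5)) + h(-564) = 25*((2/3)*(-5))/21 - 1359/(-564) = (25/21)*(-10/3) - 1359*(-1/564) = -250/63 + 453/188 = -18461/11844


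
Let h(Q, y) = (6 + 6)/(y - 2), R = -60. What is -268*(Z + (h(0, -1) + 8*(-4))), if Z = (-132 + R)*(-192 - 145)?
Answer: -17331024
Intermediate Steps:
Z = 64704 (Z = (-132 - 60)*(-192 - 145) = -192*(-337) = 64704)
h(Q, y) = 12/(-2 + y)
-268*(Z + (h(0, -1) + 8*(-4))) = -268*(64704 + (12/(-2 - 1) + 8*(-4))) = -268*(64704 + (12/(-3) - 32)) = -268*(64704 + (12*(-⅓) - 32)) = -268*(64704 + (-4 - 32)) = -268*(64704 - 36) = -268*64668 = -17331024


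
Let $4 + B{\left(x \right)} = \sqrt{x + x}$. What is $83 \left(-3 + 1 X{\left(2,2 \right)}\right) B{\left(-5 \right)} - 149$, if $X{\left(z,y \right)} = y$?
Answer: $183 - 83 i \sqrt{10} \approx 183.0 - 262.47 i$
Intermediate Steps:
$B{\left(x \right)} = -4 + \sqrt{2} \sqrt{x}$ ($B{\left(x \right)} = -4 + \sqrt{x + x} = -4 + \sqrt{2 x} = -4 + \sqrt{2} \sqrt{x}$)
$83 \left(-3 + 1 X{\left(2,2 \right)}\right) B{\left(-5 \right)} - 149 = 83 \left(-3 + 1 \cdot 2\right) \left(-4 + \sqrt{2} \sqrt{-5}\right) - 149 = 83 \left(-3 + 2\right) \left(-4 + \sqrt{2} i \sqrt{5}\right) - 149 = 83 \left(- (-4 + i \sqrt{10})\right) - 149 = 83 \left(4 - i \sqrt{10}\right) - 149 = \left(332 - 83 i \sqrt{10}\right) - 149 = 183 - 83 i \sqrt{10}$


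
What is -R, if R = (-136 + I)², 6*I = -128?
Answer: -222784/9 ≈ -24754.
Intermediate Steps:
I = -64/3 (I = (⅙)*(-128) = -64/3 ≈ -21.333)
R = 222784/9 (R = (-136 - 64/3)² = (-472/3)² = 222784/9 ≈ 24754.)
-R = -1*222784/9 = -222784/9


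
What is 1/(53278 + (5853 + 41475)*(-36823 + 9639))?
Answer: -1/1286511074 ≈ -7.7730e-10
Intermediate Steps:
1/(53278 + (5853 + 41475)*(-36823 + 9639)) = 1/(53278 + 47328*(-27184)) = 1/(53278 - 1286564352) = 1/(-1286511074) = -1/1286511074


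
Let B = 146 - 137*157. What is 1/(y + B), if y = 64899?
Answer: 1/43536 ≈ 2.2969e-5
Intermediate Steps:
B = -21363 (B = 146 - 21509 = -21363)
1/(y + B) = 1/(64899 - 21363) = 1/43536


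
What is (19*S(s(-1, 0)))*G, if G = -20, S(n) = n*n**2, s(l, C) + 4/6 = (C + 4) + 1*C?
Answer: -380000/27 ≈ -14074.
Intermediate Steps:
s(l, C) = 10/3 + 2*C (s(l, C) = -2/3 + ((C + 4) + 1*C) = -2/3 + ((4 + C) + C) = -2/3 + (4 + 2*C) = 10/3 + 2*C)
S(n) = n**3
(19*S(s(-1, 0)))*G = (19*(10/3 + 2*0)**3)*(-20) = (19*(10/3 + 0)**3)*(-20) = (19*(10/3)**3)*(-20) = (19*(1000/27))*(-20) = (19000/27)*(-20) = -380000/27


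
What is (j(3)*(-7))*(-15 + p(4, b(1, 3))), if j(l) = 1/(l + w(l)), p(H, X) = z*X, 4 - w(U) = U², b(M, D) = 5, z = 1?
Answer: -35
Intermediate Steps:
w(U) = 4 - U²
p(H, X) = X (p(H, X) = 1*X = X)
j(l) = 1/(4 + l - l²) (j(l) = 1/(l + (4 - l²)) = 1/(4 + l - l²))
(j(3)*(-7))*(-15 + p(4, b(1, 3))) = (-7/(4 + 3 - 1*3²))*(-15 + 5) = (-7/(4 + 3 - 1*9))*(-10) = (-7/(4 + 3 - 9))*(-10) = (-7/(-2))*(-10) = -½*(-7)*(-10) = (7/2)*(-10) = -35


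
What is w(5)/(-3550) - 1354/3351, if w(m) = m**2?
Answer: -195619/475842 ≈ -0.41110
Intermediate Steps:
w(5)/(-3550) - 1354/3351 = 5**2/(-3550) - 1354/3351 = 25*(-1/3550) - 1354*1/3351 = -1/142 - 1354/3351 = -195619/475842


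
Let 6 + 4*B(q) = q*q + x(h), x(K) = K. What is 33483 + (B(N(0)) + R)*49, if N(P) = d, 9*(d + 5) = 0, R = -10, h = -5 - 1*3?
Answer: 132511/4 ≈ 33128.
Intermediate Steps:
h = -8 (h = -5 - 3 = -8)
d = -5 (d = -5 + (1/9)*0 = -5 + 0 = -5)
N(P) = -5
B(q) = -7/2 + q**2/4 (B(q) = -3/2 + (q*q - 8)/4 = -3/2 + (q**2 - 8)/4 = -3/2 + (-8 + q**2)/4 = -3/2 + (-2 + q**2/4) = -7/2 + q**2/4)
33483 + (B(N(0)) + R)*49 = 33483 + ((-7/2 + (1/4)*(-5)**2) - 10)*49 = 33483 + ((-7/2 + (1/4)*25) - 10)*49 = 33483 + ((-7/2 + 25/4) - 10)*49 = 33483 + (11/4 - 10)*49 = 33483 - 29/4*49 = 33483 - 1421/4 = 132511/4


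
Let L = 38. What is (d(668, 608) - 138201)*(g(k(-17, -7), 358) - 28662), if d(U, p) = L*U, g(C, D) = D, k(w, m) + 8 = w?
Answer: 3193172368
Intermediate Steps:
k(w, m) = -8 + w
d(U, p) = 38*U
(d(668, 608) - 138201)*(g(k(-17, -7), 358) - 28662) = (38*668 - 138201)*(358 - 28662) = (25384 - 138201)*(-28304) = -112817*(-28304) = 3193172368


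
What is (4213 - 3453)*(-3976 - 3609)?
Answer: -5764600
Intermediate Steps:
(4213 - 3453)*(-3976 - 3609) = 760*(-7585) = -5764600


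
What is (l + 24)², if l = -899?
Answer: 765625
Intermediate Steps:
(l + 24)² = (-899 + 24)² = (-875)² = 765625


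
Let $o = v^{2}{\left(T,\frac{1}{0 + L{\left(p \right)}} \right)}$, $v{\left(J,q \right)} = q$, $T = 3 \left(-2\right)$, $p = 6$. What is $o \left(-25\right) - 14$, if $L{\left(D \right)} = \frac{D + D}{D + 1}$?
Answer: $- \frac{3241}{144} \approx -22.507$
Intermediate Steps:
$L{\left(D \right)} = \frac{2 D}{1 + D}$
$T = -6$
$o = \frac{49}{144}$ ($o = \left(\frac{1}{0 + 2 \cdot 6 \frac{1}{1 + 6}}\right)^{2} = \left(\frac{1}{0 + 2 \cdot 6 \cdot \frac{1}{7}}\right)^{2} = \left(\frac{1}{0 + \frac{12}{7}}\right)^{2} = \left(\frac{1}{\frac{12}{7}}\right)^{2} = \left(\frac{7}{12}\right)^{2} = \frac{49}{144} \approx 0.34028$)
$o \left(-25\right) - 14 = \frac{49}{144} \left(-25\right) - 14 = - \frac{1225}{144} - 14 = - \frac{3241}{144}$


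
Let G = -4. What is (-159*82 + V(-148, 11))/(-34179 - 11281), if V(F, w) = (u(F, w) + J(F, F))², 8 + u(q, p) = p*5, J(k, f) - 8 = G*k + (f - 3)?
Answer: -116489/22730 ≈ -5.1249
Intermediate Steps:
J(k, f) = 5 + f - 4*k (J(k, f) = 8 + (-4*k + (f - 3)) = 8 + (-4*k + (-3 + f)) = 8 + (-3 + f - 4*k) = 5 + f - 4*k)
u(q, p) = -8 + 5*p (u(q, p) = -8 + p*5 = -8 + 5*p)
V(F, w) = (-3 - 3*F + 5*w)² (V(F, w) = ((-8 + 5*w) + (5 + F - 4*F))² = ((-8 + 5*w) + (5 - 3*F))² = (-3 - 3*F + 5*w)²)
(-159*82 + V(-148, 11))/(-34179 - 11281) = (-159*82 + (-3 - 3*(-148) + 5*11)²)/(-34179 - 11281) = (-13038 + (-3 + 444 + 55)²)/(-45460) = (-13038 + 496²)*(-1/45460) = (-13038 + 246016)*(-1/45460) = 232978*(-1/45460) = -116489/22730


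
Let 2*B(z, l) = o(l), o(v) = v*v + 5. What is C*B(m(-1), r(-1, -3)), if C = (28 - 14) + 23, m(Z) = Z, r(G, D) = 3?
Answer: 259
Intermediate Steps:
o(v) = 5 + v² (o(v) = v² + 5 = 5 + v²)
B(z, l) = 5/2 + l²/2 (B(z, l) = (5 + l²)/2 = 5/2 + l²/2)
C = 37 (C = 14 + 23 = 37)
C*B(m(-1), r(-1, -3)) = 37*(5/2 + (½)*3²) = 37*(5/2 + (½)*9) = 37*(5/2 + 9/2) = 37*7 = 259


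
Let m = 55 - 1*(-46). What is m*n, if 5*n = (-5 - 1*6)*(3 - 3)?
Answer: 0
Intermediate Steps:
m = 101 (m = 55 + 46 = 101)
n = 0 (n = ((-5 - 1*6)*(3 - 3))/5 = ((-5 - 6)*0)/5 = (-11*0)/5 = (⅕)*0 = 0)
m*n = 101*0 = 0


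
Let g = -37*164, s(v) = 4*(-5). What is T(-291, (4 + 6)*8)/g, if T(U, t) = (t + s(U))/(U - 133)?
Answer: 15/643208 ≈ 2.3321e-5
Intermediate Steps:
s(v) = -20
g = -6068
T(U, t) = (-20 + t)/(-133 + U) (T(U, t) = (t - 20)/(U - 133) = (-20 + t)/(-133 + U))
T(-291, (4 + 6)*8)/g = ((-20 + (4 + 6)*8)/(-133 - 291))/(-6068) = ((-20 + 10*8)/(-424))*(-1/6068) = -(-20 + 80)/424*(-1/6068) = -1/424*60*(-1/6068) = -15/106*(-1/6068) = 15/643208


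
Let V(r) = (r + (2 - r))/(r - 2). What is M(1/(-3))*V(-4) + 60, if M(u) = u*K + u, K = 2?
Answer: 181/3 ≈ 60.333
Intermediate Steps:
M(u) = 3*u (M(u) = u*2 + u = 2*u + u = 3*u)
V(r) = 2/(-2 + r)
M(1/(-3))*V(-4) + 60 = (3*(1/(-3)))*(2/(-2 - 4)) + 60 = (3*(1*(-⅓)))*(2/(-6)) + 60 = (3*(-⅓))*(2*(-⅙)) + 60 = -1*(-⅓) + 60 = ⅓ + 60 = 181/3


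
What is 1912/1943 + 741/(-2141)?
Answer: 2653829/4159963 ≈ 0.63795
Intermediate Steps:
1912/1943 + 741/(-2141) = 1912*(1/1943) + 741*(-1/2141) = 1912/1943 - 741/2141 = 2653829/4159963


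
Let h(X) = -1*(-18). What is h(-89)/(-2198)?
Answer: -9/1099 ≈ -0.0081893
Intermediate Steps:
h(X) = 18
h(-89)/(-2198) = 18/(-2198) = 18*(-1/2198) = -9/1099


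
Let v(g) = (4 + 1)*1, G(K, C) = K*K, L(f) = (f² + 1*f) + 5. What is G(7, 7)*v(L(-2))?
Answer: 245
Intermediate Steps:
L(f) = 5 + f + f² (L(f) = (f² + f) + 5 = (f + f²) + 5 = 5 + f + f²)
G(K, C) = K²
v(g) = 5 (v(g) = 5*1 = 5)
G(7, 7)*v(L(-2)) = 7²*5 = 49*5 = 245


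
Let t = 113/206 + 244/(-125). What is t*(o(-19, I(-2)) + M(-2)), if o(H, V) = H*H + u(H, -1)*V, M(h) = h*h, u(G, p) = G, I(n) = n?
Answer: -14564017/25750 ≈ -565.59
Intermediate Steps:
t = -36139/25750 (t = 113*(1/206) + 244*(-1/125) = 113/206 - 244/125 = -36139/25750 ≈ -1.4035)
M(h) = h²
o(H, V) = H² + H*V (o(H, V) = H*H + H*V = H² + H*V)
t*(o(-19, I(-2)) + M(-2)) = -36139*(-19*(-19 - 2) + (-2)²)/25750 = -36139*(-19*(-21) + 4)/25750 = -36139*(399 + 4)/25750 = -36139/25750*403 = -14564017/25750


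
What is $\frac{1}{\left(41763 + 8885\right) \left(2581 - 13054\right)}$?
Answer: $- \frac{1}{530436504} \approx -1.8852 \cdot 10^{-9}$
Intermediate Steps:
$\frac{1}{\left(41763 + 8885\right) \left(2581 - 13054\right)} = \frac{1}{50648 \left(-10473\right)} = \frac{1}{-530436504} = - \frac{1}{530436504}$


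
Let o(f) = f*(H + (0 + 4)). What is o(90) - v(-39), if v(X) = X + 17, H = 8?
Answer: 1102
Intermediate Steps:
v(X) = 17 + X
o(f) = 12*f (o(f) = f*(8 + (0 + 4)) = f*(8 + 4) = f*12 = 12*f)
o(90) - v(-39) = 12*90 - (17 - 39) = 1080 - 1*(-22) = 1080 + 22 = 1102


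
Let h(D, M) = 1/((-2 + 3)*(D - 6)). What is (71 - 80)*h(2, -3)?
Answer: 9/4 ≈ 2.2500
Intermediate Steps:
h(D, M) = 1/(-6 + D) (h(D, M) = 1/(1*(-6 + D)) = 1/(-6 + D))
(71 - 80)*h(2, -3) = (71 - 80)/(-6 + 2) = -9/(-4) = -9*(-1/4) = 9/4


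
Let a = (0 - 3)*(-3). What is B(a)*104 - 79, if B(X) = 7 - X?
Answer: -287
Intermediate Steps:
a = 9 (a = -3*(-3) = 9)
B(a)*104 - 79 = (7 - 1*9)*104 - 79 = (7 - 9)*104 - 79 = -2*104 - 79 = -208 - 79 = -287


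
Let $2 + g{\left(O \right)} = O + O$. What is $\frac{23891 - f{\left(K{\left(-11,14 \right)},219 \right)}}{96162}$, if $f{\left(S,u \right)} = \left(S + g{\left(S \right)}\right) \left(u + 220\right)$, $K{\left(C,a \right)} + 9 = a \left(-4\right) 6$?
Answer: $\frac{239567}{48081} \approx 4.9826$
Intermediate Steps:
$g{\left(O \right)} = -2 + 2 O$ ($g{\left(O \right)} = -2 + \left(O + O\right) = -2 + 2 O$)
$K{\left(C,a \right)} = -9 - 24 a$ ($K{\left(C,a \right)} = -9 + a \left(-4\right) 6 = -9 + - 4 a 6 = -9 - 24 a$)
$f{\left(S,u \right)} = \left(-2 + 3 S\right) \left(220 + u\right)$ ($f{\left(S,u \right)} = \left(S + \left(-2 + 2 S\right)\right) \left(u + 220\right) = \left(-2 + 3 S\right) \left(220 + u\right)$)
$\frac{23891 - f{\left(K{\left(-11,14 \right)},219 \right)}}{96162} = \frac{23891 - \left(-440 - 438 + 660 \left(-9 - 336\right) + 3 \left(-9 - 336\right) 219\right)}{96162} = \left(23891 - \left(-440 - 438 + 660 \left(-9 - 336\right) + 3 \left(-9 - 336\right) 219\right)\right) \frac{1}{96162} = \left(23891 - \left(-440 - 438 + 660 \left(-345\right) + 3 \left(-345\right) 219\right)\right) \frac{1}{96162} = \left(23891 - \left(-440 - 438 - 227700 - 226665\right)\right) \frac{1}{96162} = \left(23891 - -455243\right) \frac{1}{96162} = \left(23891 + 455243\right) \frac{1}{96162} = 479134 \cdot \frac{1}{96162} = \frac{239567}{48081}$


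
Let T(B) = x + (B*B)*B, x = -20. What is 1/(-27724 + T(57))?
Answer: 1/157449 ≈ 6.3513e-6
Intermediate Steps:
T(B) = -20 + B**3 (T(B) = -20 + (B*B)*B = -20 + B**2*B = -20 + B**3)
1/(-27724 + T(57)) = 1/(-27724 + (-20 + 57**3)) = 1/(-27724 + (-20 + 185193)) = 1/(-27724 + 185173) = 1/157449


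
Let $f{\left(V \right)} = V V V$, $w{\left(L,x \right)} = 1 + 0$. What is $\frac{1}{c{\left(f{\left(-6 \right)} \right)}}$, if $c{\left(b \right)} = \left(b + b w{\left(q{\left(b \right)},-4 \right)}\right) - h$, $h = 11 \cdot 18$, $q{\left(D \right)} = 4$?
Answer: $- \frac{1}{630} \approx -0.0015873$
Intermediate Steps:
$w{\left(L,x \right)} = 1$
$h = 198$
$f{\left(V \right)} = V^{3}$ ($f{\left(V \right)} = V^{2} V = V^{3}$)
$c{\left(b \right)} = -198 + 2 b$ ($c{\left(b \right)} = \left(b + b 1\right) - 198 = \left(b + b\right) - 198 = 2 b - 198 = -198 + 2 b$)
$\frac{1}{c{\left(f{\left(-6 \right)} \right)}} = \frac{1}{-198 + 2 \left(-6\right)^{3}} = \frac{1}{-198 + 2 \left(-216\right)} = \frac{1}{-198 - 432} = \frac{1}{-630} = - \frac{1}{630}$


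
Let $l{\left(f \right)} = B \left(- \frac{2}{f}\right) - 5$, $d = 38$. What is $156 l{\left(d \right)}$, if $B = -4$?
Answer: $- \frac{14196}{19} \approx -747.16$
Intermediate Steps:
$l{\left(f \right)} = -5 + \frac{8}{f}$ ($l{\left(f \right)} = - 4 \left(- \frac{2}{f}\right) - 5 = \frac{8}{f} - 5 = -5 + \frac{8}{f}$)
$156 l{\left(d \right)} = 156 \left(-5 + \frac{8}{38}\right) = 156 \left(-5 + 8 \cdot \frac{1}{38}\right) = 156 \left(-5 + \frac{4}{19}\right) = 156 \left(- \frac{91}{19}\right) = - \frac{14196}{19}$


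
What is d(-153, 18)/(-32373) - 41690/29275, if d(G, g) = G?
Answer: -29892251/21060435 ≈ -1.4194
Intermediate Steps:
d(-153, 18)/(-32373) - 41690/29275 = -153/(-32373) - 41690/29275 = -153*(-1/32373) - 41690*1/29275 = 17/3597 - 8338/5855 = -29892251/21060435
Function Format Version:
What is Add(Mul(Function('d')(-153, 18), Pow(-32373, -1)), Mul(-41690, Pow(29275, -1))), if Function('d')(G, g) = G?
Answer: Rational(-29892251, 21060435) ≈ -1.4194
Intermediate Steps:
Add(Mul(Function('d')(-153, 18), Pow(-32373, -1)), Mul(-41690, Pow(29275, -1))) = Add(Mul(-153, Pow(-32373, -1)), Mul(-41690, Pow(29275, -1))) = Add(Mul(-153, Rational(-1, 32373)), Mul(-41690, Rational(1, 29275))) = Add(Rational(17, 3597), Rational(-8338, 5855)) = Rational(-29892251, 21060435)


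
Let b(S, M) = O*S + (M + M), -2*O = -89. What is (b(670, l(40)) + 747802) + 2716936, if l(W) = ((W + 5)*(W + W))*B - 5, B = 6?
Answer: 3537743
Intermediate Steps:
O = 89/2 (O = -½*(-89) = 89/2 ≈ 44.500)
l(W) = -5 + 12*W*(5 + W) (l(W) = ((W + 5)*(W + W))*6 - 5 = ((5 + W)*(2*W))*6 - 5 = (2*W*(5 + W))*6 - 5 = 12*W*(5 + W) - 5 = -5 + 12*W*(5 + W))
b(S, M) = 2*M + 89*S/2 (b(S, M) = 89*S/2 + (M + M) = 89*S/2 + 2*M = 2*M + 89*S/2)
(b(670, l(40)) + 747802) + 2716936 = ((2*(-5 + 12*40² + 60*40) + (89/2)*670) + 747802) + 2716936 = ((2*(-5 + 12*1600 + 2400) + 29815) + 747802) + 2716936 = ((2*(-5 + 19200 + 2400) + 29815) + 747802) + 2716936 = ((2*21595 + 29815) + 747802) + 2716936 = ((43190 + 29815) + 747802) + 2716936 = (73005 + 747802) + 2716936 = 820807 + 2716936 = 3537743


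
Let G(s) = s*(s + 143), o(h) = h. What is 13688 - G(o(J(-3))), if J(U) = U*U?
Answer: 12320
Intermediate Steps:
J(U) = U**2
G(s) = s*(143 + s)
13688 - G(o(J(-3))) = 13688 - (-3)**2*(143 + (-3)**2) = 13688 - 9*(143 + 9) = 13688 - 9*152 = 13688 - 1*1368 = 13688 - 1368 = 12320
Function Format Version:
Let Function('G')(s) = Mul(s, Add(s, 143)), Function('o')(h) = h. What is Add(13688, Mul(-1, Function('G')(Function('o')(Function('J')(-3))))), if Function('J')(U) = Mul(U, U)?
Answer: 12320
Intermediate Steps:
Function('J')(U) = Pow(U, 2)
Function('G')(s) = Mul(s, Add(143, s))
Add(13688, Mul(-1, Function('G')(Function('o')(Function('J')(-3))))) = Add(13688, Mul(-1, Mul(Pow(-3, 2), Add(143, Pow(-3, 2))))) = Add(13688, Mul(-1, Mul(9, Add(143, 9)))) = Add(13688, Mul(-1, Mul(9, 152))) = Add(13688, Mul(-1, 1368)) = Add(13688, -1368) = 12320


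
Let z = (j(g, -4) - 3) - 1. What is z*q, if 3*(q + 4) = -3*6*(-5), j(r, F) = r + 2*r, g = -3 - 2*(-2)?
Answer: -26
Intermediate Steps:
g = 1 (g = -3 + 4 = 1)
j(r, F) = 3*r
q = 26 (q = -4 + (-3*6*(-5))/3 = -4 + (-18*(-5))/3 = -4 + (1/3)*90 = -4 + 30 = 26)
z = -1 (z = (3*1 - 3) - 1 = (3 - 3) - 1 = 0 - 1 = -1)
z*q = -1*26 = -26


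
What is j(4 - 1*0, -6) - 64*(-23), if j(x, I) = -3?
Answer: 1469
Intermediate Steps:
j(4 - 1*0, -6) - 64*(-23) = -3 - 64*(-23) = -3 + 1472 = 1469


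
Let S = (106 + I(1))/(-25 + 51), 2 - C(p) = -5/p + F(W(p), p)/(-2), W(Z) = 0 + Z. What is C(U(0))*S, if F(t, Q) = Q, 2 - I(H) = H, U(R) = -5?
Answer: -321/52 ≈ -6.1731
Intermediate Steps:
I(H) = 2 - H
W(Z) = Z
C(p) = 2 + p/2 + 5/p (C(p) = 2 - (-5/p + p/(-2)) = 2 - (-5/p + p*(-½)) = 2 - (-5/p - p/2) = 2 + (p/2 + 5/p) = 2 + p/2 + 5/p)
S = 107/26 (S = (106 + (2 - 1*1))/(-25 + 51) = (106 + (2 - 1))/26 = (106 + 1)*(1/26) = 107*(1/26) = 107/26 ≈ 4.1154)
C(U(0))*S = (2 + (½)*(-5) + 5/(-5))*(107/26) = (2 - 5/2 + 5*(-⅕))*(107/26) = (2 - 5/2 - 1)*(107/26) = -3/2*107/26 = -321/52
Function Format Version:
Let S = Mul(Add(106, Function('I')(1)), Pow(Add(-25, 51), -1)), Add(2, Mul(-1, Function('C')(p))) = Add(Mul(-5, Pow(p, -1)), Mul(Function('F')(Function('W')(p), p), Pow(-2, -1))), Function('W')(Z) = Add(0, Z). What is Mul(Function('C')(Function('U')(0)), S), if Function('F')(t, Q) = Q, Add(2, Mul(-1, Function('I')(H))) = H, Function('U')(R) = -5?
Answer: Rational(-321, 52) ≈ -6.1731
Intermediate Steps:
Function('I')(H) = Add(2, Mul(-1, H))
Function('W')(Z) = Z
Function('C')(p) = Add(2, Mul(Rational(1, 2), p), Mul(5, Pow(p, -1))) (Function('C')(p) = Add(2, Mul(-1, Add(Mul(-5, Pow(p, -1)), Mul(p, Pow(-2, -1))))) = Add(2, Mul(-1, Add(Mul(-5, Pow(p, -1)), Mul(p, Rational(-1, 2))))) = Add(2, Mul(-1, Add(Mul(-5, Pow(p, -1)), Mul(Rational(-1, 2), p)))) = Add(2, Add(Mul(Rational(1, 2), p), Mul(5, Pow(p, -1)))) = Add(2, Mul(Rational(1, 2), p), Mul(5, Pow(p, -1))))
S = Rational(107, 26) (S = Mul(Add(106, Add(2, Mul(-1, 1))), Pow(Add(-25, 51), -1)) = Mul(Add(106, Add(2, -1)), Pow(26, -1)) = Mul(Add(106, 1), Rational(1, 26)) = Mul(107, Rational(1, 26)) = Rational(107, 26) ≈ 4.1154)
Mul(Function('C')(Function('U')(0)), S) = Mul(Add(2, Mul(Rational(1, 2), -5), Mul(5, Pow(-5, -1))), Rational(107, 26)) = Mul(Add(2, Rational(-5, 2), Mul(5, Rational(-1, 5))), Rational(107, 26)) = Mul(Add(2, Rational(-5, 2), -1), Rational(107, 26)) = Mul(Rational(-3, 2), Rational(107, 26)) = Rational(-321, 52)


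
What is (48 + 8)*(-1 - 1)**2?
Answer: 224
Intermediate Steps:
(48 + 8)*(-1 - 1)**2 = 56*(-2)**2 = 56*4 = 224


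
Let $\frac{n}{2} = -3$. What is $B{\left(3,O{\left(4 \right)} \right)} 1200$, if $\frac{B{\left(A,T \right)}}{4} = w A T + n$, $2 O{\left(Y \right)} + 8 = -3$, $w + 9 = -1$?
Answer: $763200$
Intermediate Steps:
$w = -10$ ($w = -9 - 1 = -10$)
$n = -6$ ($n = 2 \left(-3\right) = -6$)
$O{\left(Y \right)} = - \frac{11}{2}$ ($O{\left(Y \right)} = -4 + \frac{1}{2} \left(-3\right) = -4 - \frac{3}{2} = - \frac{11}{2}$)
$B{\left(A,T \right)} = -24 - 40 A T$ ($B{\left(A,T \right)} = 4 \left(- 10 A T - 6\right) = 4 \left(-6 - 10 A T\right) = -24 - 40 A T$)
$B{\left(3,O{\left(4 \right)} \right)} 1200 = \left(-24 - 120 \left(- \frac{11}{2}\right)\right) 1200 = \left(-24 + 660\right) 1200 = 636 \cdot 1200 = 763200$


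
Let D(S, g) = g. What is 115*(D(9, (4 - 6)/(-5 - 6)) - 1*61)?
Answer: -76935/11 ≈ -6994.1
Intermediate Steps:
115*(D(9, (4 - 6)/(-5 - 6)) - 1*61) = 115*((4 - 6)/(-5 - 6) - 1*61) = 115*(-2/(-11) - 61) = 115*(-2*(-1/11) - 61) = 115*(2/11 - 61) = 115*(-669/11) = -76935/11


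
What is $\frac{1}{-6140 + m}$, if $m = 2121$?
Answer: $- \frac{1}{4019} \approx -0.00024882$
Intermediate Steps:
$\frac{1}{-6140 + m} = \frac{1}{-6140 + 2121} = \frac{1}{-4019} = - \frac{1}{4019}$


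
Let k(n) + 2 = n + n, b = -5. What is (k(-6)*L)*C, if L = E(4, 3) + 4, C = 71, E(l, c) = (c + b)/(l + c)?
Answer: -3692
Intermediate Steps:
E(l, c) = (-5 + c)/(c + l) (E(l, c) = (c - 5)/(l + c) = (-5 + c)/(c + l))
k(n) = -2 + 2*n (k(n) = -2 + (n + n) = -2 + 2*n)
L = 26/7 (L = (-5 + 3)/(3 + 4) + 4 = -2/7 + 4 = 26/7 ≈ 3.7143)
(k(-6)*L)*C = ((-2 + 2*(-6))*(26/7))*71 = ((-2 - 12)*(26/7))*71 = -14*26/7*71 = -52*71 = -3692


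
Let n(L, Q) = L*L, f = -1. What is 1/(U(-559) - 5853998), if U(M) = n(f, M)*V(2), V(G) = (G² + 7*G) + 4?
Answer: -1/5853976 ≈ -1.7082e-7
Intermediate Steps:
V(G) = 4 + G² + 7*G
n(L, Q) = L²
U(M) = 22 (U(M) = (-1)²*(4 + 2² + 7*2) = 1*(4 + 4 + 14) = 1*22 = 22)
1/(U(-559) - 5853998) = 1/(22 - 5853998) = 1/(-5853976) = -1/5853976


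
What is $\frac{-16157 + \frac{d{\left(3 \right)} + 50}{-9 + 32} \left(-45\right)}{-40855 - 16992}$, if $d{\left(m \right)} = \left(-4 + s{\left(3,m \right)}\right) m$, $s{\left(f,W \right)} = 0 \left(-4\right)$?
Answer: $\frac{373321}{1330481} \approx 0.28059$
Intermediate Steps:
$s{\left(f,W \right)} = 0$
$d{\left(m \right)} = - 4 m$ ($d{\left(m \right)} = \left(-4 + 0\right) m = - 4 m$)
$\frac{-16157 + \frac{d{\left(3 \right)} + 50}{-9 + 32} \left(-45\right)}{-40855 - 16992} = \frac{-16157 + \frac{\left(-4\right) 3 + 50}{-9 + 32} \left(-45\right)}{-40855 - 16992} = \frac{-16157 + \frac{-12 + 50}{23} \left(-45\right)}{-57847} = \left(-16157 + 38 \cdot \frac{1}{23} \left(-45\right)\right) \left(- \frac{1}{57847}\right) = \left(-16157 + \frac{38}{23} \left(-45\right)\right) \left(- \frac{1}{57847}\right) = \left(-16157 - \frac{1710}{23}\right) \left(- \frac{1}{57847}\right) = \left(- \frac{373321}{23}\right) \left(- \frac{1}{57847}\right) = \frac{373321}{1330481}$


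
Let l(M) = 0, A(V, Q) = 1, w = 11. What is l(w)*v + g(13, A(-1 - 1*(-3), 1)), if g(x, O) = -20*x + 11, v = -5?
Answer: -249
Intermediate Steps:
g(x, O) = 11 - 20*x
l(w)*v + g(13, A(-1 - 1*(-3), 1)) = 0*(-5) + (11 - 20*13) = 0 + (11 - 260) = 0 - 249 = -249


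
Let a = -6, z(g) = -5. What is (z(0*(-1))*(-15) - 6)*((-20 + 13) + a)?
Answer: -897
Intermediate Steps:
(z(0*(-1))*(-15) - 6)*((-20 + 13) + a) = (-5*(-15) - 6)*((-20 + 13) - 6) = (75 - 6)*(-7 - 6) = 69*(-13) = -897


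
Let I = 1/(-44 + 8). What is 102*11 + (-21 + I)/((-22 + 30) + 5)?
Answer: 524339/468 ≈ 1120.4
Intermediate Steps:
I = -1/36 (I = 1/(-36) = -1/36 ≈ -0.027778)
102*11 + (-21 + I)/((-22 + 30) + 5) = 102*11 + (-21 - 1/36)/((-22 + 30) + 5) = 1122 - 757/(36*(8 + 5)) = 1122 - 757/36/13 = 1122 - 757/36*1/13 = 1122 - 757/468 = 524339/468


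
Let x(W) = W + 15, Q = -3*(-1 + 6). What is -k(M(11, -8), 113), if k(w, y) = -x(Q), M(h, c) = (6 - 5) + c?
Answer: 0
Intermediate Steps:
Q = -15 (Q = -3*5 = -15)
x(W) = 15 + W
M(h, c) = 1 + c
k(w, y) = 0 (k(w, y) = -(15 - 15) = -1*0 = 0)
-k(M(11, -8), 113) = -1*0 = 0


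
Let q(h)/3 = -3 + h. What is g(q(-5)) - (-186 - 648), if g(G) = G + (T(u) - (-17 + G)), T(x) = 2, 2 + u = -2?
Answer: 853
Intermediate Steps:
u = -4 (u = -2 - 2 = -4)
q(h) = -9 + 3*h (q(h) = 3*(-3 + h) = -9 + 3*h)
g(G) = 19 (g(G) = G + (2 - (-17 + G)) = G + (2 + (17 - G)) = G + (19 - G) = 19)
g(q(-5)) - (-186 - 648) = 19 - (-186 - 648) = 19 - 1*(-834) = 19 + 834 = 853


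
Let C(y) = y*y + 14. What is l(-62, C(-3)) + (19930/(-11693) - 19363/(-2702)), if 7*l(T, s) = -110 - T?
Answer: -44087205/31594486 ≈ -1.3954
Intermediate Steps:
C(y) = 14 + y² (C(y) = y² + 14 = 14 + y²)
l(T, s) = -110/7 - T/7 (l(T, s) = (-110 - T)/7 = -110/7 - T/7)
l(-62, C(-3)) + (19930/(-11693) - 19363/(-2702)) = (-110/7 - ⅐*(-62)) + (19930/(-11693) - 19363/(-2702)) = (-110/7 + 62/7) + (19930*(-1/11693) - 19363*(-1/2702)) = -48/7 + (-19930/11693 + 19363/2702) = -48/7 + 172560699/31594486 = -44087205/31594486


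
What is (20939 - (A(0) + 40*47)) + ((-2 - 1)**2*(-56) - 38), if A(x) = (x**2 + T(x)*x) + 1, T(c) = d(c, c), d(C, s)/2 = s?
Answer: 18516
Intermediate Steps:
d(C, s) = 2*s
T(c) = 2*c
A(x) = 1 + 3*x**2 (A(x) = (x**2 + (2*x)*x) + 1 = (x**2 + 2*x**2) + 1 = 3*x**2 + 1 = 1 + 3*x**2)
(20939 - (A(0) + 40*47)) + ((-2 - 1)**2*(-56) - 38) = (20939 - ((1 + 3*0**2) + 40*47)) + ((-2 - 1)**2*(-56) - 38) = (20939 - ((1 + 3*0) + 1880)) + ((-3)**2*(-56) - 38) = (20939 - ((1 + 0) + 1880)) + (9*(-56) - 38) = (20939 - (1 + 1880)) + (-504 - 38) = (20939 - 1*1881) - 542 = (20939 - 1881) - 542 = 19058 - 542 = 18516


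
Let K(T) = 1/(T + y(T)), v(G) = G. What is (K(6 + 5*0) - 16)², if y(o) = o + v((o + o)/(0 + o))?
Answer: 49729/196 ≈ 253.72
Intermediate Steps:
y(o) = 2 + o (y(o) = o + (o + o)/(0 + o) = o + (2*o)/o = o + 2 = 2 + o)
K(T) = 1/(2 + 2*T) (K(T) = 1/(T + (2 + T)) = 1/(2 + 2*T))
(K(6 + 5*0) - 16)² = (1/(2*(1 + (6 + 5*0))) - 16)² = (1/(2*(1 + (6 + 0))) - 16)² = (1/(2*(1 + 6)) - 16)² = ((½)/7 - 16)² = ((½)*(⅐) - 16)² = (1/14 - 16)² = (-223/14)² = 49729/196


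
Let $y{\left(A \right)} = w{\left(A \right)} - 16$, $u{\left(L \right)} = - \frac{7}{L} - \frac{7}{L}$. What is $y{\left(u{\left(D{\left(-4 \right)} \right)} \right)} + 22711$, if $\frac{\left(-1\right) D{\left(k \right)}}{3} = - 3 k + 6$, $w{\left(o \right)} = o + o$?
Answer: $\frac{612779}{27} \approx 22696.0$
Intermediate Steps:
$w{\left(o \right)} = 2 o$
$D{\left(k \right)} = -18 + 9 k$ ($D{\left(k \right)} = - 3 \left(- 3 k + 6\right) = - 3 \left(6 - 3 k\right) = -18 + 9 k$)
$u{\left(L \right)} = - \frac{14}{L}$
$y{\left(A \right)} = -16 + 2 A$ ($y{\left(A \right)} = 2 A - 16 = -16 + 2 A$)
$y{\left(u{\left(D{\left(-4 \right)} \right)} \right)} + 22711 = \left(-16 + 2 \left(- \frac{14}{-18 + 9 \left(-4\right)}\right)\right) + 22711 = \left(-16 + 2 \left(- \frac{14}{-18 - 36}\right)\right) + 22711 = \left(-16 + 2 \left(- \frac{14}{-54}\right)\right) + 22711 = \left(-16 + 2 \left(\left(-14\right) \left(- \frac{1}{54}\right)\right)\right) + 22711 = \left(-16 + 2 \cdot \frac{7}{27}\right) + 22711 = \left(-16 + \frac{14}{27}\right) + 22711 = - \frac{418}{27} + 22711 = \frac{612779}{27}$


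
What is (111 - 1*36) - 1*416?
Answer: -341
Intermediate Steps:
(111 - 1*36) - 1*416 = (111 - 36) - 416 = 75 - 416 = -341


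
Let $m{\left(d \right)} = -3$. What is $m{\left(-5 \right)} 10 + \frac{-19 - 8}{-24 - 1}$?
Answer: $- \frac{723}{25} \approx -28.92$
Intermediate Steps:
$m{\left(-5 \right)} 10 + \frac{-19 - 8}{-24 - 1} = \left(-3\right) 10 + \frac{-19 - 8}{-24 - 1} = -30 - \frac{27}{-25} = -30 - - \frac{27}{25} = -30 + \frac{27}{25} = - \frac{723}{25}$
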